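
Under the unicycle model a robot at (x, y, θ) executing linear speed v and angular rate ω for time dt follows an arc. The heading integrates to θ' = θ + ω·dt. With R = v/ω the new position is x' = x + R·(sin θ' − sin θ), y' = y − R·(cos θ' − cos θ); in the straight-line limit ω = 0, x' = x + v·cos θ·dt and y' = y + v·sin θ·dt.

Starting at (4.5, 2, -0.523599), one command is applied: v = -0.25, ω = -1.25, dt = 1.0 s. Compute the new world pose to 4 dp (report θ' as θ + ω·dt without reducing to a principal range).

(4.4041, 2.2135, -1.7736)

θ' = -0.5236 + -1.25·1.0 = -1.7736
R = v/ω = -0.25/-1.25 = 0.2000
x' = 4.5 + 0.2000·(sin -1.7736 − sin -0.5236) = 4.4041
y' = 2 − 0.2000·(cos -1.7736 − cos -0.5236) = 2.2135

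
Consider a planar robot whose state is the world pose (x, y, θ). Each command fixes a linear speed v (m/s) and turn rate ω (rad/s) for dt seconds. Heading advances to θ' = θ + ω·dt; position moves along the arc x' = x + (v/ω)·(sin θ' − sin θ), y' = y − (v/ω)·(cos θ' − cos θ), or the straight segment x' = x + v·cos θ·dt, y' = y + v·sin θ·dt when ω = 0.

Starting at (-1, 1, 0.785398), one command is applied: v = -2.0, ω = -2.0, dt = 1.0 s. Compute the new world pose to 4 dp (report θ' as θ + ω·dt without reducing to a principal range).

(-2.6443, 1.3584, -1.2146)

θ' = 0.7854 + -2.0·1.0 = -1.2146
R = v/ω = -2.0/-2.0 = 1.0000
x' = -1 + 1.0000·(sin -1.2146 − sin 0.7854) = -2.6443
y' = 1 − 1.0000·(cos -1.2146 − cos 0.7854) = 1.3584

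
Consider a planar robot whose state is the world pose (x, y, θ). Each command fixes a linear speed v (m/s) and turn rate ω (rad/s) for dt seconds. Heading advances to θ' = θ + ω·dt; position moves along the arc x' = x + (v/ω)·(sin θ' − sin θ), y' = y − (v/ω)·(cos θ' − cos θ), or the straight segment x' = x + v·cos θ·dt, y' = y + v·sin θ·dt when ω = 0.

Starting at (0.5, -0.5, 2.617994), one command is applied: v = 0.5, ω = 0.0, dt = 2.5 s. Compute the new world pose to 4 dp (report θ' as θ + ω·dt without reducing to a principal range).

θ' = 2.6180 + 0.0·2.5 = 2.6180
ω = 0 → straight: x' = 0.5 + 0.5·cos(2.6180)·2.5 = -0.5825
y' = -0.5 + 0.5·sin(2.6180)·2.5 = 0.1250

(-0.5825, 0.1250, 2.6180)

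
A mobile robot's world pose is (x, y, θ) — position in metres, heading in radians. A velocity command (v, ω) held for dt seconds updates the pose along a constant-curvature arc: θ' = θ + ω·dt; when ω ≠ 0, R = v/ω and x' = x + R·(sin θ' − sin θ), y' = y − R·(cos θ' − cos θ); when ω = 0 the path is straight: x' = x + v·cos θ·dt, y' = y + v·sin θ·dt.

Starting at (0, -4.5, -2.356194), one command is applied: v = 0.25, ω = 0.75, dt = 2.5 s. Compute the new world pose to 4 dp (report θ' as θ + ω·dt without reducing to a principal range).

θ' = -2.3562 + 0.75·2.5 = -0.4812
R = v/ω = 0.25/0.75 = 0.3333
x' = 0 + 0.3333·(sin -0.4812 − sin -2.3562) = 0.0814
y' = -4.5 − 0.3333·(cos -0.4812 − cos -2.3562) = -5.0312

(0.0814, -5.0312, -0.4812)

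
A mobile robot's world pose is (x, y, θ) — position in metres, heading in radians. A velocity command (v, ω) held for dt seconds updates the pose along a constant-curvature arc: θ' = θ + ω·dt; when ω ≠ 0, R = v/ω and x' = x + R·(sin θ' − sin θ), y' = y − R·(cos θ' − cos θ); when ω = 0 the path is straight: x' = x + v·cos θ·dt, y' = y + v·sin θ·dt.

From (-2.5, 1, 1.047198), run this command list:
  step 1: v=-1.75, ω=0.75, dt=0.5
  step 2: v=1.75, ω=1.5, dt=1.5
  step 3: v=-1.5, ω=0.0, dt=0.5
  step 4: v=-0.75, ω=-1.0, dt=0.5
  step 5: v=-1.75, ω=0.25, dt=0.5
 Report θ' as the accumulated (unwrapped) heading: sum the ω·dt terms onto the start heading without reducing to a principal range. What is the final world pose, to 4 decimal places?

step 1: θ'=1.4222 (R=-2.3333) → pose (-2.7869, 0.1788, 1.4222)
step 2: θ'=3.6722 (R=1.1667) → pose (-4.5311, 1.3578, 3.6722)
step 3: θ'=3.6722 (straight) → pose (-3.8842, 1.7373, 3.6722)
step 4: θ'=3.1722 (R=0.7500) → pose (-3.5276, 1.8401, 3.1722)
step 5: θ'=3.2972 (R=-7.0000) → pose (-2.6570, 1.9214, 3.2972)

(-2.6570, 1.9214, 3.2972)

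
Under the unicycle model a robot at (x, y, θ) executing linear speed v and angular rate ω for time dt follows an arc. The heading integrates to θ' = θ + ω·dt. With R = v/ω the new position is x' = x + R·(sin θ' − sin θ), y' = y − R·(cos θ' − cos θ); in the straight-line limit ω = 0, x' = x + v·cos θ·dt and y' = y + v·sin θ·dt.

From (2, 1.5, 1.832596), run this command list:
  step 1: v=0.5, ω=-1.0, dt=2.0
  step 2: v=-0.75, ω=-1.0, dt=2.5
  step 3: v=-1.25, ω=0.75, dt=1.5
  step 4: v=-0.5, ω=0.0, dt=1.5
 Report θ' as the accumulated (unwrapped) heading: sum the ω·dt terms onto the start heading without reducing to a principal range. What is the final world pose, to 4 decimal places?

(3.2325, 5.8090, -1.5424)

step 1: θ'=-0.1674 (R=-0.5000) → pose (2.5663, 2.1224, -0.1674)
step 2: θ'=-2.6674 (R=0.7500) → pose (2.3488, 3.5292, -2.6674)
step 3: θ'=-1.5424 (R=-1.6667) → pose (3.2537, 5.0593, -1.5424)
step 4: θ'=-1.5424 (straight) → pose (3.2325, 5.8090, -1.5424)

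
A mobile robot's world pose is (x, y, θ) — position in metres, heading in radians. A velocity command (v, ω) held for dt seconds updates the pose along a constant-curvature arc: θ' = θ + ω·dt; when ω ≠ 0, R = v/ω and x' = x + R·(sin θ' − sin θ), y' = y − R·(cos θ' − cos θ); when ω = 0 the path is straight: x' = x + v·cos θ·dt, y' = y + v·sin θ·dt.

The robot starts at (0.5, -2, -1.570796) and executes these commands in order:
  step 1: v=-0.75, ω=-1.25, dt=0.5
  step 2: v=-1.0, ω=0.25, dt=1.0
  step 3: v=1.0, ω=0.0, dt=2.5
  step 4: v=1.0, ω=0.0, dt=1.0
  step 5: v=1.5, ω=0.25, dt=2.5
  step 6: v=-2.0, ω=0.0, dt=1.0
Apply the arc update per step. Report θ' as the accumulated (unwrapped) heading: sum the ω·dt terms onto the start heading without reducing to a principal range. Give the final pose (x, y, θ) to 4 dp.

step 1: θ'=-2.1958 (R=0.6000) → pose (0.6134, -1.6489, -2.1958)
step 2: θ'=-1.9458 (R=-4.0000) → pose (1.0916, -0.7736, -1.9458)
step 3: θ'=-1.9458 (straight) → pose (0.1759, -3.0999, -1.9458)
step 4: θ'=-1.9458 (straight) → pose (-0.1904, -4.0304, -1.9458)
step 5: θ'=-1.3208 (R=6.0000) → pose (-0.4208, -7.7125, -1.3208)
step 6: θ'=-1.3208 (straight) → pose (-0.9156, -5.7747, -1.3208)

(-0.9156, -5.7747, -1.3208)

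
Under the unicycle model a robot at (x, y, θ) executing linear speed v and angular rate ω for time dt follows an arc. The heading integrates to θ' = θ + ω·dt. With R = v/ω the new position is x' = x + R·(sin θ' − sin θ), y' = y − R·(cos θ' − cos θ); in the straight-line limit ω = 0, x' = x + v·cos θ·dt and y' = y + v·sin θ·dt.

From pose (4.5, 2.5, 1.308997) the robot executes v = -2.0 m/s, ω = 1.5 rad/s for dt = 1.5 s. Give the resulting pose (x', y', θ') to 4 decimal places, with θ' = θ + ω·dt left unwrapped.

θ' = 1.3090 + 1.5·1.5 = 3.5590
R = v/ω = -2.0/1.5 = -1.3333
x' = 4.5 + -1.3333·(sin 3.5590 − sin 1.3090) = 6.3284
y' = 2.5 − -1.3333·(cos 3.5590 − cos 1.3090) = 0.9360

(6.3284, 0.9360, 3.5590)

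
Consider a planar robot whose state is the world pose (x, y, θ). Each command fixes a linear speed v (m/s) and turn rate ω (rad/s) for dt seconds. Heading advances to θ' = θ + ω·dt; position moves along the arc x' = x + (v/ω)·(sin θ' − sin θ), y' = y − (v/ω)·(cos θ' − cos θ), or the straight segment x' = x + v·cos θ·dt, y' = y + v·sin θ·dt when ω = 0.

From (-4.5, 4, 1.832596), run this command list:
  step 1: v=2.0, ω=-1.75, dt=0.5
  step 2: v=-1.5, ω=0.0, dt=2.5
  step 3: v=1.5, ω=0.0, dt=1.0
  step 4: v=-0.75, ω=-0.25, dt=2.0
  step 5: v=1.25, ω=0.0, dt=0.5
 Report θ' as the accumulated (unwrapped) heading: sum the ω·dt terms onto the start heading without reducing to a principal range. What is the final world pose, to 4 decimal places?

(-6.1929, 2.4247, 0.4576)

step 1: θ'=0.9576 (R=-1.1429) → pose (-4.3307, 4.9535, 0.9576)
step 2: θ'=0.9576 (straight) → pose (-6.4888, 1.8867, 0.9576)
step 3: θ'=0.9576 (straight) → pose (-5.6256, 3.1134, 0.9576)
step 4: θ'=0.4576 (R=3.0000) → pose (-6.7536, 2.1485, 0.4576)
step 5: θ'=0.4576 (straight) → pose (-6.1929, 2.4247, 0.4576)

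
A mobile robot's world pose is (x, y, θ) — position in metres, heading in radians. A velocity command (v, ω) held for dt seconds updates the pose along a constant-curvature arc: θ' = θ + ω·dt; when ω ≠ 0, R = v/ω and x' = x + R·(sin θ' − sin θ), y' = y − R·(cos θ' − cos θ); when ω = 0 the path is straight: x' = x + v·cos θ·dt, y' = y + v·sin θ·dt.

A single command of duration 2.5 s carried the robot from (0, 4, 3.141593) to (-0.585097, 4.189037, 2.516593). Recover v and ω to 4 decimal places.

Δθ = 2.516593 − 3.141593 = -0.625000
ω = Δθ/dt = -0.625000/2.5 = -0.2500
R = Δx/(sin θ' − sin θ) = -1.0000
v = R·ω = -1.0000·-0.2500 = 0.2500

v = 0.2500, ω = -0.2500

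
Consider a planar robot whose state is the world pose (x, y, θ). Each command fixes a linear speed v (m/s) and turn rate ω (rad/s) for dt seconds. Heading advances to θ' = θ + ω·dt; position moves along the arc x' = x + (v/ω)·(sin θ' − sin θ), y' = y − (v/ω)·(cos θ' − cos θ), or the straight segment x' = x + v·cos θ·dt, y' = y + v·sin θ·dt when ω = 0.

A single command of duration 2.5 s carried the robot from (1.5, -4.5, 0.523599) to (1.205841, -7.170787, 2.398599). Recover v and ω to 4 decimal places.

Δθ = 2.398599 − 0.523599 = 1.875000
ω = Δθ/dt = 1.875000/2.5 = 0.7500
R = −Δy/(cos θ' − cos θ) = -1.6667
v = R·ω = -1.6667·0.7500 = -1.2500

v = -1.2500, ω = 0.7500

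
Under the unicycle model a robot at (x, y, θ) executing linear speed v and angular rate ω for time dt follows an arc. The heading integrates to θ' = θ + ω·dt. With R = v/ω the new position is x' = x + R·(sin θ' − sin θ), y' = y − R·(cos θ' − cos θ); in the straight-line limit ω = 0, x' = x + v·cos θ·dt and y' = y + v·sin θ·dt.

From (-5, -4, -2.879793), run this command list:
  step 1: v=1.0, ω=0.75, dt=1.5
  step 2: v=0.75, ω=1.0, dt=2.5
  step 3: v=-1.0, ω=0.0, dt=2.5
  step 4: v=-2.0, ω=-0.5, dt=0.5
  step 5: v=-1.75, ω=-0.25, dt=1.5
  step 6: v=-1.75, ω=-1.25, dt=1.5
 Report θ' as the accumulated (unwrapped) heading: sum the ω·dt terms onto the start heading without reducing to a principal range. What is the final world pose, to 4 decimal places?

(-11.4001, -7.1517, -1.7548)

step 1: θ'=-1.7548 (R=1.3333) → pose (-5.9657, -5.0440, -1.7548)
step 2: θ'=0.7452 (R=0.7500) → pose (-4.7198, -5.7324, 0.7452)
step 3: θ'=0.7452 (straight) → pose (-6.5572, -7.4277, 0.7452)
step 4: θ'=0.4952 (R=4.0000) → pose (-7.3688, -8.0074, 0.4952)
step 5: θ'=0.1202 (R=7.0000) → pose (-9.8559, -8.7978, 0.1202)
step 6: θ'=-1.7548 (R=1.4000) → pose (-11.4001, -7.1517, -1.7548)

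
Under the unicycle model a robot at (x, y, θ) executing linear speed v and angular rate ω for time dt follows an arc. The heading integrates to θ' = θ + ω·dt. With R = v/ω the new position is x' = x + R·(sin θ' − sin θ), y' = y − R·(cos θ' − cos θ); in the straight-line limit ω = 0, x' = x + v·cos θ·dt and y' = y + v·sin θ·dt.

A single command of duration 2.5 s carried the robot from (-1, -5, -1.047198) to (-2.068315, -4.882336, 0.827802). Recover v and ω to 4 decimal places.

Δθ = 0.827802 − -1.047198 = 1.875000
ω = Δθ/dt = 1.875000/2.5 = 0.7500
R = Δx/(sin θ' − sin θ) = -0.6667
v = R·ω = -0.6667·0.7500 = -0.5000

v = -0.5000, ω = 0.7500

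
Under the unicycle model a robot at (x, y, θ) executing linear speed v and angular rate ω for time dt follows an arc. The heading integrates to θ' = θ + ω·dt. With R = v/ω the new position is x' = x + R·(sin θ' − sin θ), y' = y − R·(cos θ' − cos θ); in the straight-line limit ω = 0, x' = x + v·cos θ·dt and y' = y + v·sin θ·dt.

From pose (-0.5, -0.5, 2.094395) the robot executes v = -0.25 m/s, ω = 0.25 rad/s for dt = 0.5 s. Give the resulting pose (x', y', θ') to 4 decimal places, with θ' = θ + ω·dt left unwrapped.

(-0.4309, -0.6041, 2.2194)

θ' = 2.0944 + 0.25·0.5 = 2.2194
R = v/ω = -0.25/0.25 = -1.0000
x' = -0.5 + -1.0000·(sin 2.2194 − sin 2.0944) = -0.4309
y' = -0.5 − -1.0000·(cos 2.2194 − cos 2.0944) = -0.6041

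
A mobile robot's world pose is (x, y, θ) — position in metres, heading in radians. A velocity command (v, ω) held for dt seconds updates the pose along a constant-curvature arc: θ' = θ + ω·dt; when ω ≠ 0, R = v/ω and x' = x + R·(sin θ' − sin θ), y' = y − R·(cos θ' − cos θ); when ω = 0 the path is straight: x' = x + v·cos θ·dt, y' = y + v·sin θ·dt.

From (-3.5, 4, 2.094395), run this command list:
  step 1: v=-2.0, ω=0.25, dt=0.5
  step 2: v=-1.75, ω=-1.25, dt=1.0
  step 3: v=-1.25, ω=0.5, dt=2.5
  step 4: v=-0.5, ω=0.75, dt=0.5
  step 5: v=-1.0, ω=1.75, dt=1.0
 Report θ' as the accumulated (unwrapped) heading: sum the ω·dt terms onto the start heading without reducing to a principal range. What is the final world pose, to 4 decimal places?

(-1.8246, -1.2792, 4.3444)

step 1: θ'=2.2194 (R=-8.0000) → pose (-2.9472, 3.1674, 2.2194)
step 2: θ'=0.9694 (R=1.4000) → pose (-2.9086, 1.5296, 0.9694)
step 3: θ'=2.2194 (R=-2.5000) → pose (-2.8396, -1.3951, 2.2194)
step 4: θ'=2.5944 (R=-0.6667) → pose (-2.6551, -1.5617, 2.5944)
step 5: θ'=4.3444 (R=-0.5714) → pose (-1.8246, -1.2792, 4.3444)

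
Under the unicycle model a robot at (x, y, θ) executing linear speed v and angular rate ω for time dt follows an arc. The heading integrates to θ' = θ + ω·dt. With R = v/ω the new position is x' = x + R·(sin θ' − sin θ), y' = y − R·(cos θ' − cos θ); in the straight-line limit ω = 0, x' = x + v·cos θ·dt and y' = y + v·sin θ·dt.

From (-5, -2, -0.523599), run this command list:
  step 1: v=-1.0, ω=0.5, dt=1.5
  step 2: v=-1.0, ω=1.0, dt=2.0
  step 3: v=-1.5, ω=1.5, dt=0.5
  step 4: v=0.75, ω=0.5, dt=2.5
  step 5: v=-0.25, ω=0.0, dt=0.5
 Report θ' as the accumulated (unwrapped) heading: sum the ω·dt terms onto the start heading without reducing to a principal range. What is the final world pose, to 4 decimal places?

step 1: θ'=0.2264 (R=-2.0000) → pose (-6.4489, -1.7831, 0.2264)
step 2: θ'=2.2264 (R=-1.0000) → pose (-7.0172, -3.3672, 2.2264)
step 3: θ'=2.9764 (R=-1.0000) → pose (-6.3889, -3.7440, 2.9764)
step 4: θ'=4.2264 (R=1.5000) → pose (-7.9619, -4.5229, 4.2264)
step 5: θ'=4.2264 (straight) → pose (-7.9035, -4.4124, 4.2264)

(-7.9035, -4.4124, 4.2264)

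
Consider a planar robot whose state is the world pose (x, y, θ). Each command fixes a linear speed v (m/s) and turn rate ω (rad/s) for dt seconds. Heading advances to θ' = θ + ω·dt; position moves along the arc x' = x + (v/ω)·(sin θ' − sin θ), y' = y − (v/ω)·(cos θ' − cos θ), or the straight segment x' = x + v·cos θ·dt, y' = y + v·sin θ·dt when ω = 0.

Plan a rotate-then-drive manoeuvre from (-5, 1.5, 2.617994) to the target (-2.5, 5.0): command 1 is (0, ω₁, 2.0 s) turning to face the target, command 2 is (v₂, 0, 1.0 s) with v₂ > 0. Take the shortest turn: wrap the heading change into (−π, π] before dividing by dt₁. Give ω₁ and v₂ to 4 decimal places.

ω₁ = -0.8337, v₂ = 4.3012

heading to target = atan2(5−1.5, -2.5−-5) = 0.9505
Δθ = wrap(0.9505 − 2.6180) = -1.6674; ω₁ = Δθ/dt₁ = -0.8337
distance = √((-2.5−-5)² + (5−1.5)²) = 4.3012; v₂ = distance/dt₂ = 4.3012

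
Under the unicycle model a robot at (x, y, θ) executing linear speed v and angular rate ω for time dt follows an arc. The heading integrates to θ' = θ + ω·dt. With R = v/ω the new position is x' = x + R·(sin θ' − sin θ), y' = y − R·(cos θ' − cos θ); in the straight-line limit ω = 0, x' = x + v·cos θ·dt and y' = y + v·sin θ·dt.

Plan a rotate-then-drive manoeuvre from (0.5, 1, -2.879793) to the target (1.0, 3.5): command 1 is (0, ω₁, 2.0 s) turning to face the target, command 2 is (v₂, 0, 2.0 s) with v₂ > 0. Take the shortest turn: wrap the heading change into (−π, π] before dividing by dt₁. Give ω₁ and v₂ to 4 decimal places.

heading to target = atan2(3.5−1, 1−0.5) = 1.3734
Δθ = wrap(1.3734 − -2.8798) = -2.0300; ω₁ = Δθ/dt₁ = -1.0150
distance = √((1−0.5)² + (3.5−1)²) = 2.5495; v₂ = distance/dt₂ = 1.2748

ω₁ = -1.0150, v₂ = 1.2748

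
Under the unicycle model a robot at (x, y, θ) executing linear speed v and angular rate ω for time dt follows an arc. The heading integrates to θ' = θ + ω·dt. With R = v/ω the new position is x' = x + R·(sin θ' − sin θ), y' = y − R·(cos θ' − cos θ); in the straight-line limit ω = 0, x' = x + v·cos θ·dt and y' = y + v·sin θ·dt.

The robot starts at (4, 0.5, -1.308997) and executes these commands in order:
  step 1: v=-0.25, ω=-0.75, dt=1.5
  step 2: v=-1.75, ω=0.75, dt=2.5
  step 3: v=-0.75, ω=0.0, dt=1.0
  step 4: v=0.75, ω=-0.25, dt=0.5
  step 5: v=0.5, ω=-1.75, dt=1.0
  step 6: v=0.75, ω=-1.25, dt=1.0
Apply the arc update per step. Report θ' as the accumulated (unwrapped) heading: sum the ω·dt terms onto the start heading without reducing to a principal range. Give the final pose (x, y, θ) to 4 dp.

step 1: θ'=-2.4340 (R=0.3333) → pose (4.1053, 0.8396, -2.4340)
step 2: θ'=-0.5590 (R=-2.3333) → pose (3.8261, 4.5909, -0.5590)
step 3: θ'=-0.5590 (straight) → pose (3.1902, 4.9887, -0.5590)
step 4: θ'=-0.6840 (R=-3.0000) → pose (3.4949, 4.7705, -0.6840)
step 5: θ'=-2.4340 (R=-0.2857) → pose (3.5001, 4.3319, -2.4340)
step 6: θ'=-3.6840 (R=-0.6000) → pose (2.8004, 4.2740, -3.6840)

(2.8004, 4.2740, -3.6840)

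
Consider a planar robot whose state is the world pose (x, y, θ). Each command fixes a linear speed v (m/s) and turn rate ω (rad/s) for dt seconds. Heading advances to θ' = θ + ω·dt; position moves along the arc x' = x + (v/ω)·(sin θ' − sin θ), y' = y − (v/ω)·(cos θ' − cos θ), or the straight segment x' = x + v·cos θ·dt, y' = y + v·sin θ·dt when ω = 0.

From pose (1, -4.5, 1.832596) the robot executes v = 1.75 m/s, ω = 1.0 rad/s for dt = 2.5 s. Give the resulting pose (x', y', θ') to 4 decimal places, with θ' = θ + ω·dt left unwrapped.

θ' = 1.8326 + 1.0·2.5 = 4.3326
R = v/ω = 1.75/1.0 = 1.7500
x' = 1 + 1.7500·(sin 4.3326 − sin 1.8326) = -2.3157
y' = -4.5 − 1.7500·(cos 4.3326 − cos 1.8326) = -4.3042

(-2.3157, -4.3042, 4.3326)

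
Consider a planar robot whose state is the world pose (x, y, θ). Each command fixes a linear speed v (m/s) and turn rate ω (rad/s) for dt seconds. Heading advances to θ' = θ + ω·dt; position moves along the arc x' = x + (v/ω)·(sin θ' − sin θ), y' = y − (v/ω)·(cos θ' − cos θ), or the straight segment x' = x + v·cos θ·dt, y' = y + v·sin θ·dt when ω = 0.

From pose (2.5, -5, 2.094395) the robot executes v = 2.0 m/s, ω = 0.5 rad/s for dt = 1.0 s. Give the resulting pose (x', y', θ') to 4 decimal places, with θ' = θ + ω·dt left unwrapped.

(1.1171, -3.5841, 2.5944)

θ' = 2.0944 + 0.5·1.0 = 2.5944
R = v/ω = 2.0/0.5 = 4.0000
x' = 2.5 + 4.0000·(sin 2.5944 − sin 2.0944) = 1.1171
y' = -5 − 4.0000·(cos 2.5944 − cos 2.0944) = -3.5841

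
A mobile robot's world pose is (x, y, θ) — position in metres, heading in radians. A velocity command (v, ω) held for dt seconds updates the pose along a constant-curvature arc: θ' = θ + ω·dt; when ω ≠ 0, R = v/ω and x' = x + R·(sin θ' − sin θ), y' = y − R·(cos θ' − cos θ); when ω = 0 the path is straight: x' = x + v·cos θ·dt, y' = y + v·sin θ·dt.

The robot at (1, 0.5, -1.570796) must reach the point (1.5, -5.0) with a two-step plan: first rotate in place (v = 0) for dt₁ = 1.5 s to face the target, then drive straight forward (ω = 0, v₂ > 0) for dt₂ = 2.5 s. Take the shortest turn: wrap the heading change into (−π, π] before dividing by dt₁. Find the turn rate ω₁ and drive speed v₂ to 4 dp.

ω₁ = 0.0604, v₂ = 2.2091

heading to target = atan2(-5−0.5, 1.5−1) = -1.4801
Δθ = wrap(-1.4801 − -1.5708) = 0.0907; ω₁ = Δθ/dt₁ = 0.0604
distance = √((1.5−1)² + (-5−0.5)²) = 5.5227; v₂ = distance/dt₂ = 2.2091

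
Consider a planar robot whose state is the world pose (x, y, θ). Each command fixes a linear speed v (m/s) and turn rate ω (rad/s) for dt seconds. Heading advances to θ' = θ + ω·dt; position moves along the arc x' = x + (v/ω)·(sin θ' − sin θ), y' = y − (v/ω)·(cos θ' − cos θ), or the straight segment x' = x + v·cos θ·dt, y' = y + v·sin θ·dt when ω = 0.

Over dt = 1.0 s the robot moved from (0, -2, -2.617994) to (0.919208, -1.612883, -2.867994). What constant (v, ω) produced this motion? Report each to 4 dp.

Δθ = -2.867994 − -2.617994 = -0.250000
ω = Δθ/dt = -0.250000/1.0 = -0.2500
R = Δx/(sin θ' − sin θ) = 4.0000
v = R·ω = 4.0000·-0.2500 = -1.0000

v = -1.0000, ω = -0.2500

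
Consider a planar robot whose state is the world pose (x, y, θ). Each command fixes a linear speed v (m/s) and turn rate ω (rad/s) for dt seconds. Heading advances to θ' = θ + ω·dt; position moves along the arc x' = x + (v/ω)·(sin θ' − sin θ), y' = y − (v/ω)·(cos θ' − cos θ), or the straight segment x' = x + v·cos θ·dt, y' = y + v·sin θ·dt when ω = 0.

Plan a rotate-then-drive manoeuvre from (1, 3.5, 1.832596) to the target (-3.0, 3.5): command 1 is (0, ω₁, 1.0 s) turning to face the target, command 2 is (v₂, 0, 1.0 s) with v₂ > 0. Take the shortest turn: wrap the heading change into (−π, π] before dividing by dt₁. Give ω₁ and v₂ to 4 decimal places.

heading to target = atan2(3.5−3.5, -3−1) = 3.1416
Δθ = wrap(3.1416 − 1.8326) = 1.3090; ω₁ = Δθ/dt₁ = 1.3090
distance = √((-3−1)² + (3.5−3.5)²) = 4.0000; v₂ = distance/dt₂ = 4.0000

ω₁ = 1.3090, v₂ = 4.0000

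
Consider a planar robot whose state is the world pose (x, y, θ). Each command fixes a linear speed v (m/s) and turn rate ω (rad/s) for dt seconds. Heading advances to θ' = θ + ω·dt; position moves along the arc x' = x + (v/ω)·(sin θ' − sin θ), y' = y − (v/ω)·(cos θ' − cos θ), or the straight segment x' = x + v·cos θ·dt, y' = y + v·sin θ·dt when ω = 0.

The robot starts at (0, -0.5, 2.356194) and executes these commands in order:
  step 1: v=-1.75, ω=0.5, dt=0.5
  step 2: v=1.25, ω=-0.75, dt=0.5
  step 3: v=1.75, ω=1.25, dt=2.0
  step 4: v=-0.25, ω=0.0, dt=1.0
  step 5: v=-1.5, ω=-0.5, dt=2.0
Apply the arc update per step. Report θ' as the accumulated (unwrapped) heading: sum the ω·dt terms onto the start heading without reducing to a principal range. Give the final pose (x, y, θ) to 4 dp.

step 1: θ'=2.6062 (R=-3.5000) → pose (0.6892, -1.0354, 2.6062)
step 2: θ'=2.2312 (R=-1.6667) → pose (0.2233, -0.6243, 2.2312)
step 3: θ'=4.7312 (R=1.4000) → pose (-2.2821, -1.5094, 4.7312)
step 4: θ'=4.7312 (straight) → pose (-2.2868, -1.2595, 4.7312)
step 5: θ'=3.7312 (R=3.0000) → pose (-0.9554, 1.2904, 3.7312)

(-0.9554, 1.2904, 3.7312)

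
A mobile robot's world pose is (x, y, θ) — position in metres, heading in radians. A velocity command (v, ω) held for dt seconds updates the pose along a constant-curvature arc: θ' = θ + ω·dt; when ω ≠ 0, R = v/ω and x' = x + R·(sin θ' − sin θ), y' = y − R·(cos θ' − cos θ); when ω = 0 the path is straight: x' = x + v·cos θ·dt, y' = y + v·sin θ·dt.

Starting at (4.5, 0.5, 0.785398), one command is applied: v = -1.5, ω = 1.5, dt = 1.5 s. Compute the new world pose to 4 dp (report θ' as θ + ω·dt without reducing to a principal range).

θ' = 0.7854 + 1.5·1.5 = 3.0354
R = v/ω = -1.5/1.5 = -1.0000
x' = 4.5 + -1.0000·(sin 3.0354 − sin 0.7854) = 5.1011
y' = 0.5 − -1.0000·(cos 3.0354 − cos 0.7854) = -1.2015

(5.1011, -1.2015, 3.0354)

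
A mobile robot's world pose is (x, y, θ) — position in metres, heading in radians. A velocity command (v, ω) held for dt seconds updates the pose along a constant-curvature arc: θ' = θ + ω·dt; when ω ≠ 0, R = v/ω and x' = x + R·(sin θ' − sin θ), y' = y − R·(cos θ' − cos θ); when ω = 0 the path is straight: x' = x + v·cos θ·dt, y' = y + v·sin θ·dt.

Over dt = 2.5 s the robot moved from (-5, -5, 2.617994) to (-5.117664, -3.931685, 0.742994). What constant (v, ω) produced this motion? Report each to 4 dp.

v = 0.5000, ω = -0.7500

Δθ = 0.742994 − 2.617994 = -1.875000
ω = Δθ/dt = -1.875000/2.5 = -0.7500
R = −Δy/(cos θ' − cos θ) = -0.6667
v = R·ω = -0.6667·-0.7500 = 0.5000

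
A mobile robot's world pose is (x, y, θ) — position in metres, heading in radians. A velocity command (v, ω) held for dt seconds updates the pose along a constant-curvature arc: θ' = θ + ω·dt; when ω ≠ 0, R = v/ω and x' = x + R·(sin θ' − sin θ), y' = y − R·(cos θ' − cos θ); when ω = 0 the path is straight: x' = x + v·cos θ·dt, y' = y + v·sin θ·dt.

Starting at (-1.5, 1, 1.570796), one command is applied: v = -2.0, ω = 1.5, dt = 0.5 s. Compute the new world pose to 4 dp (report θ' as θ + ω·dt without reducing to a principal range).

θ' = 1.5708 + 1.5·0.5 = 2.3208
R = v/ω = -2.0/1.5 = -1.3333
x' = -1.5 + -1.3333·(sin 2.3208 − sin 1.5708) = -1.1423
y' = 1 − -1.3333·(cos 2.3208 − cos 1.5708) = 0.0911

(-1.1423, 0.0911, 2.3208)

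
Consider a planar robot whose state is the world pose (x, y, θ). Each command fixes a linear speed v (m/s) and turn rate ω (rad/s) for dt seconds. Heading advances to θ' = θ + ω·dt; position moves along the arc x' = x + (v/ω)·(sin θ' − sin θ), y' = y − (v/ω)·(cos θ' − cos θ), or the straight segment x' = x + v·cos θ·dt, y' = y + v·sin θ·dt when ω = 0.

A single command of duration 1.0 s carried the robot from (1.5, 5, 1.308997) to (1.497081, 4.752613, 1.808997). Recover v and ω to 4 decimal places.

Δθ = 1.808997 − 1.308997 = 0.500000
ω = Δθ/dt = 0.500000/1.0 = 0.5000
R = −Δy/(cos θ' − cos θ) = -0.5000
v = R·ω = -0.5000·0.5000 = -0.2500

v = -0.2500, ω = 0.5000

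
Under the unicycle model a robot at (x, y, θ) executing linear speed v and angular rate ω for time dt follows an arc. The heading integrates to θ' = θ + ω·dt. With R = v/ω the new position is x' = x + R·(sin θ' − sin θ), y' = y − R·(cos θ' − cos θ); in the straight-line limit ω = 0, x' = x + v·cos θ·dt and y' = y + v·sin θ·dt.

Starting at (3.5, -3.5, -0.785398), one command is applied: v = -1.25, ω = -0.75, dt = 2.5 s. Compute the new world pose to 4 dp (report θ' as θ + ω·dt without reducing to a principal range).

(3.9071, -0.8441, -2.6604)

θ' = -0.7854 + -0.75·2.5 = -2.6604
R = v/ω = -1.25/-0.75 = 1.6667
x' = 3.5 + 1.6667·(sin -2.6604 − sin -0.7854) = 3.9071
y' = -3.5 − 1.6667·(cos -2.6604 − cos -0.7854) = -0.8441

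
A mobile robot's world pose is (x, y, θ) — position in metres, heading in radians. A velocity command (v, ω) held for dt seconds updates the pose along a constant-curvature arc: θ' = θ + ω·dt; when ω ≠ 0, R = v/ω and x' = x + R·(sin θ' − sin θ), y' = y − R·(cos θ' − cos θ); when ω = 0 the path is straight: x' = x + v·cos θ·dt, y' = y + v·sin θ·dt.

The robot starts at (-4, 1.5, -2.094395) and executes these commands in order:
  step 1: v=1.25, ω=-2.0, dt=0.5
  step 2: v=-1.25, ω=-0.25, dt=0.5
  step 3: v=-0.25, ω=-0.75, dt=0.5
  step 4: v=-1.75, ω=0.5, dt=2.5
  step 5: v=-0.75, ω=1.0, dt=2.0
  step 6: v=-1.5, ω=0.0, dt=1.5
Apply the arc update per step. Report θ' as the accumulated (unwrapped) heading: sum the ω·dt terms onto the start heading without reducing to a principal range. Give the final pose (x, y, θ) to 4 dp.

(-2.1334, 3.8375, -0.3444)

step 1: θ'=-3.0944 (R=-0.6250) → pose (-4.5118, 1.1882, -3.0944)
step 2: θ'=-3.2194 (R=5.0000) → pose (-3.8873, 1.1786, -3.2194)
step 3: θ'=-3.5944 (R=0.3333) → pose (-3.7673, 1.1461, -3.5944)
step 4: θ'=-2.3444 (R=-3.5000) → pose (0.2678, 1.8478, -2.3444)
step 5: θ'=-0.3444 (R=-0.7500) → pose (-0.0156, 3.0778, -0.3444)
step 6: θ'=-0.3444 (straight) → pose (-2.1334, 3.8375, -0.3444)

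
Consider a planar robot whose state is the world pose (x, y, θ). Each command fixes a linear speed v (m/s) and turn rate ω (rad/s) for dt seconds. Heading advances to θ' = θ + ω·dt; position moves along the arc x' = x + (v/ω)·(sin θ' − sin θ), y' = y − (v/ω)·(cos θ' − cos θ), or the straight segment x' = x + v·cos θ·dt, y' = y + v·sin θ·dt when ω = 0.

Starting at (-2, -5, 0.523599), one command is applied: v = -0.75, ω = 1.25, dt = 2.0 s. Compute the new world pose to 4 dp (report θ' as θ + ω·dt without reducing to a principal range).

(-1.7706, -6.1154, 3.0236)

θ' = 0.5236 + 1.25·2.0 = 3.0236
R = v/ω = -0.75/1.25 = -0.6000
x' = -2 + -0.6000·(sin 3.0236 − sin 0.5236) = -1.7706
y' = -5 − -0.6000·(cos 3.0236 − cos 0.5236) = -6.1154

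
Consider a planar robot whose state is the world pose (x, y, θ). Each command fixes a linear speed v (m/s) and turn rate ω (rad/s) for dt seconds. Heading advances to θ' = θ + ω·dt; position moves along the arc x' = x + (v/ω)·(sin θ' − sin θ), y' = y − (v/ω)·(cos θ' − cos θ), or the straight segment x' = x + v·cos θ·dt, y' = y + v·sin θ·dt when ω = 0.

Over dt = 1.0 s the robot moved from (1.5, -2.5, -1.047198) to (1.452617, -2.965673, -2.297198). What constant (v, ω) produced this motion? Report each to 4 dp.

v = 0.5000, ω = -1.2500

Δθ = -2.297198 − -1.047198 = -1.250000
ω = Δθ/dt = -1.250000/1.0 = -1.2500
R = −Δy/(cos θ' − cos θ) = -0.4000
v = R·ω = -0.4000·-1.2500 = 0.5000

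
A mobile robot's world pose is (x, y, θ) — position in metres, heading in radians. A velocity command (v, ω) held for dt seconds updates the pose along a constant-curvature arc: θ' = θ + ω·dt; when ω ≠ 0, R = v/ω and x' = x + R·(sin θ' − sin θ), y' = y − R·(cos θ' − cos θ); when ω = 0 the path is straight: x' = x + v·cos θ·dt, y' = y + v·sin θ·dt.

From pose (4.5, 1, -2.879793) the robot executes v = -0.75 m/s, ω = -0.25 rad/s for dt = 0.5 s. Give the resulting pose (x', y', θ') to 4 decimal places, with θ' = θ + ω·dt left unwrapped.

(4.8673, 1.0742, -3.0048)

θ' = -2.8798 + -0.25·0.5 = -3.0048
R = v/ω = -0.75/-0.25 = 3.0000
x' = 4.5 + 3.0000·(sin -3.0048 − sin -2.8798) = 4.8673
y' = 1 − 3.0000·(cos -3.0048 − cos -2.8798) = 1.0742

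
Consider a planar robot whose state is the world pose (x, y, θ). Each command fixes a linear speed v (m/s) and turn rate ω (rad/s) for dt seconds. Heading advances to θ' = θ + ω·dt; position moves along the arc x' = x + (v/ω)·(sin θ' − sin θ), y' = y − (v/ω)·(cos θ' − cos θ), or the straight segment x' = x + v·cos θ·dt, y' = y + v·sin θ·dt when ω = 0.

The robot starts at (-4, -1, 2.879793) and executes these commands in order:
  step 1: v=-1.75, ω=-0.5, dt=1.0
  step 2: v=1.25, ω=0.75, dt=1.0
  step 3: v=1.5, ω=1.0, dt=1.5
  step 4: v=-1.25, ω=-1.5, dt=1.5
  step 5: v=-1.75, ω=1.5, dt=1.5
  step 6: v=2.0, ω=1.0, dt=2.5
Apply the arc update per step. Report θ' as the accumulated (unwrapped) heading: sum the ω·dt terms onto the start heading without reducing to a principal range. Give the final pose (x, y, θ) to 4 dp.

(1.7315, -2.9716, 7.1298)

step 1: θ'=2.3798 (R=3.5000) → pose (-2.4901, -1.8482, 2.3798)
step 2: θ'=3.1298 (R=1.6667) → pose (-3.6208, -1.3876, 3.1298)
step 3: θ'=4.6298 (R=1.5000) → pose (-5.1334, -2.7637, 4.6298)
step 4: θ'=2.3798 (R=0.8333) → pose (-3.7277, -2.2295, 2.3798)
step 5: θ'=4.6298 (R=-1.1667) → pose (-1.7597, -1.4816, 4.6298)
step 6: θ'=7.1298 (R=2.0000) → pose (1.7315, -2.9716, 7.1298)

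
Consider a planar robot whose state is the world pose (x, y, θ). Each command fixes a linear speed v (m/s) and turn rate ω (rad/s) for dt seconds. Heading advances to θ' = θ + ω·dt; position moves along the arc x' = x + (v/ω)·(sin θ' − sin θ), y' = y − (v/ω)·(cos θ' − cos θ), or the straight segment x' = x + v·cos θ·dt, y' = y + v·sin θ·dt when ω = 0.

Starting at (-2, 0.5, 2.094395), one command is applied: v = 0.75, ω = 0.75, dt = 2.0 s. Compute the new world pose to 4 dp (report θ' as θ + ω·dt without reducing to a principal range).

(-3.3035, 0.8992, 3.5944)

θ' = 2.0944 + 0.75·2.0 = 3.5944
R = v/ω = 0.75/0.75 = 1.0000
x' = -2 + 1.0000·(sin 3.5944 − sin 2.0944) = -3.3035
y' = 0.5 − 1.0000·(cos 3.5944 − cos 2.0944) = 0.8992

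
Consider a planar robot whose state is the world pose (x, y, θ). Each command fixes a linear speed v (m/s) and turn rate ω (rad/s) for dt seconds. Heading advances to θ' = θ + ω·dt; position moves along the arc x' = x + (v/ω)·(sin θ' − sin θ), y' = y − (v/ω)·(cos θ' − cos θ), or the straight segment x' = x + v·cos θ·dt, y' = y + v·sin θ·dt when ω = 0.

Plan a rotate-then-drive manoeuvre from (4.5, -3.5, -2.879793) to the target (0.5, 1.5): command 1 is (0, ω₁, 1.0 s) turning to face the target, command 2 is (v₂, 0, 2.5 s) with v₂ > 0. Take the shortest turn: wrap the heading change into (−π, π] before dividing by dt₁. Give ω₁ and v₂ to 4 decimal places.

ω₁ = -1.1579, v₂ = 2.5612

heading to target = atan2(1.5−-3.5, 0.5−4.5) = 2.2455
Δθ = wrap(2.2455 − -2.8798) = -1.1579; ω₁ = Δθ/dt₁ = -1.1579
distance = √((0.5−4.5)² + (1.5−-3.5)²) = 6.4031; v₂ = distance/dt₂ = 2.5612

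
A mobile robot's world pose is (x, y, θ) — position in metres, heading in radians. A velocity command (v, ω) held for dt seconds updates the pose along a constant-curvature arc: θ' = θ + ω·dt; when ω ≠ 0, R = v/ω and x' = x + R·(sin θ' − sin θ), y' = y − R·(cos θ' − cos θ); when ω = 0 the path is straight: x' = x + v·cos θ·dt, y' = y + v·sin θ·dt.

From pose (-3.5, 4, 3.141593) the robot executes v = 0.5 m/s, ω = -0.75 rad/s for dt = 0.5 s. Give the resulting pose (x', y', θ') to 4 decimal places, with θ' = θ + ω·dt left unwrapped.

θ' = 3.1416 + -0.75·0.5 = 2.7666
R = v/ω = 0.5/-0.75 = -0.6667
x' = -3.5 + -0.6667·(sin 2.7666 − sin 3.1416) = -3.7442
y' = 4 − -0.6667·(cos 2.7666 − cos 3.1416) = 4.0463

(-3.7442, 4.0463, 2.7666)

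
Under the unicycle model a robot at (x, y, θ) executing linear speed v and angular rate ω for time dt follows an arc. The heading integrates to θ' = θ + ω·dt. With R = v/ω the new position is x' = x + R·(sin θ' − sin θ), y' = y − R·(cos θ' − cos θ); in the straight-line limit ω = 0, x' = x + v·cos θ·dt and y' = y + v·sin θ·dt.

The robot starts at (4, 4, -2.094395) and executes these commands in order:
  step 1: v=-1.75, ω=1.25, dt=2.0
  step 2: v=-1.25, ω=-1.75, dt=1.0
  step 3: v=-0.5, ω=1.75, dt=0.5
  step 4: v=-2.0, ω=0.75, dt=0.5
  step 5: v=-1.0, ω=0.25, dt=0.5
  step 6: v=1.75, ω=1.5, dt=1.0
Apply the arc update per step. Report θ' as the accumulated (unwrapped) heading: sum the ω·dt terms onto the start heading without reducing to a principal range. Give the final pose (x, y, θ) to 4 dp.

(0.7838, 8.0848, 1.5306)

step 1: θ'=0.4056 (R=-1.4000) → pose (2.2352, 5.9864, 0.4056)
step 2: θ'=-1.3444 (R=0.7143) → pose (1.2573, 6.4824, -1.3444)
step 3: θ'=-0.4694 (R=-0.2857) → pose (1.1081, 6.6731, -0.4694)
step 4: θ'=-0.0944 (R=-2.6667) → pose (0.1532, 6.9496, -0.0944)
step 5: θ'=0.0306 (R=-4.0000) → pose (-0.3463, 6.9656, 0.0306)
step 6: θ'=1.5306 (R=1.1667) → pose (0.7838, 8.0848, 1.5306)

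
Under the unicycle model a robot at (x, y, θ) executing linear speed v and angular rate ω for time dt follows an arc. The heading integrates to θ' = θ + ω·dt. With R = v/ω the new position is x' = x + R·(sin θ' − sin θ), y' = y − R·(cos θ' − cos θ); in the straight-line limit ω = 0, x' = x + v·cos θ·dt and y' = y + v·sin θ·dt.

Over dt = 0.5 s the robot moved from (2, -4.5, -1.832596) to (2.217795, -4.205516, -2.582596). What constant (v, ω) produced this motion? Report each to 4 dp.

Δθ = -2.582596 − -1.832596 = -0.750000
ω = Δθ/dt = -0.750000/0.5 = -1.5000
R = −Δy/(cos θ' − cos θ) = 0.5000
v = R·ω = 0.5000·-1.5000 = -0.7500

v = -0.7500, ω = -1.5000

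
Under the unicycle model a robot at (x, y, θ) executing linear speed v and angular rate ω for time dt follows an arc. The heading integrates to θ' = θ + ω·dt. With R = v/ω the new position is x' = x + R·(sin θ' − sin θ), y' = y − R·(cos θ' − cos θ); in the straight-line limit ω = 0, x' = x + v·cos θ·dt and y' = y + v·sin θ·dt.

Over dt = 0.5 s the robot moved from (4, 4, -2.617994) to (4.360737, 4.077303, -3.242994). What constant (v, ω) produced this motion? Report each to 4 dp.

Δθ = -3.242994 − -2.617994 = -0.625000
ω = Δθ/dt = -0.625000/0.5 = -1.2500
R = Δx/(sin θ' − sin θ) = 0.6000
v = R·ω = 0.6000·-1.2500 = -0.7500

v = -0.7500, ω = -1.2500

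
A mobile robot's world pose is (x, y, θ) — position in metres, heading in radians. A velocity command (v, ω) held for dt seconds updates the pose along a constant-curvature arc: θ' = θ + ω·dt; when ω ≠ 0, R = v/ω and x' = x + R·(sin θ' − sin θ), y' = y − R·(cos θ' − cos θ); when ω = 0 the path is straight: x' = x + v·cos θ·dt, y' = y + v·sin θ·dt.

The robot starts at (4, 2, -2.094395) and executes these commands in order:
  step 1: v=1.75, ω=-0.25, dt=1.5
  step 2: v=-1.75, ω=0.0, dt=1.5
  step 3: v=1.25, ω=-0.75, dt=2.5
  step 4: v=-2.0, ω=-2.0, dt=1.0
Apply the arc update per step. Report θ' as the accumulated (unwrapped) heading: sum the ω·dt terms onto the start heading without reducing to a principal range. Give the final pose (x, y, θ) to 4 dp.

step 1: θ'=-2.4694 (R=-7.0000) → pose (2.2968, 0.0228, -2.4694)
step 2: θ'=-2.4694 (straight) → pose (4.3507, 1.6574, -2.4694)
step 3: θ'=-4.3444 (R=-1.6667) → pose (1.7578, 2.3619, -4.3444)
step 4: θ'=-6.3444 (R=1.0000) → pose (0.7636, 1.0041, -6.3444)

(0.7636, 1.0041, -6.3444)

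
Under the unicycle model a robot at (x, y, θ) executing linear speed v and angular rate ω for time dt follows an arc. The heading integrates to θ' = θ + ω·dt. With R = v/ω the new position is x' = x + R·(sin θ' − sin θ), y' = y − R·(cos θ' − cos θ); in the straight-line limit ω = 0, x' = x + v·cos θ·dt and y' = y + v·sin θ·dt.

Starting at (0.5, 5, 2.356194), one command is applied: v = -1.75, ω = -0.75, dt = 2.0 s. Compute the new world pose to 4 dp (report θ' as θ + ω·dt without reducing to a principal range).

(0.6126, 1.8210, 0.8562)

θ' = 2.3562 + -0.75·2.0 = 0.8562
R = v/ω = -1.75/-0.75 = 2.3333
x' = 0.5 + 2.3333·(sin 0.8562 − sin 2.3562) = 0.6126
y' = 5 − 2.3333·(cos 0.8562 − cos 2.3562) = 1.8210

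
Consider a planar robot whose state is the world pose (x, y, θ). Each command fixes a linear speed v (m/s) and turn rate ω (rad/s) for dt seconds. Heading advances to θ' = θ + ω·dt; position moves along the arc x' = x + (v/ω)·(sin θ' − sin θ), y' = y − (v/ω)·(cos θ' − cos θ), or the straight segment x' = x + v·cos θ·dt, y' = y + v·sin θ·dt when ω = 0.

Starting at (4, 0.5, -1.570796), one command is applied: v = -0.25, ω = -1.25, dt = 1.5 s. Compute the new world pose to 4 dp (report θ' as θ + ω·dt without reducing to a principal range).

θ' = -1.5708 + -1.25·1.5 = -3.4458
R = v/ω = -0.25/-1.25 = 0.2000
x' = 4 + 0.2000·(sin -3.4458 − sin -1.5708) = 4.2599
y' = 0.5 − 0.2000·(cos -3.4458 − cos -1.5708) = 0.6908

(4.2599, 0.6908, -3.4458)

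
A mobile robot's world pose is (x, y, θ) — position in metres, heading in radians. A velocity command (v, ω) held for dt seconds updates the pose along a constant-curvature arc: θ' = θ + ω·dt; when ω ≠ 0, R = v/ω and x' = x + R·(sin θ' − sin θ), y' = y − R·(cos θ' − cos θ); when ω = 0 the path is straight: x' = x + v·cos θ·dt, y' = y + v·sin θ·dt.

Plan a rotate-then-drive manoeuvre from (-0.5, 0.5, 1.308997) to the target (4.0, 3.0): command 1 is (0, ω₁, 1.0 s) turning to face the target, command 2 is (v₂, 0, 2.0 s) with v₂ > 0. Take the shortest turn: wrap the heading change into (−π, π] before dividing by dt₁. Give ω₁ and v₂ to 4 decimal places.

ω₁ = -0.8019, v₂ = 2.5739

heading to target = atan2(3−0.5, 4−-0.5) = 0.5071
Δθ = wrap(0.5071 − 1.3090) = -0.8019; ω₁ = Δθ/dt₁ = -0.8019
distance = √((4−-0.5)² + (3−0.5)²) = 5.1478; v₂ = distance/dt₂ = 2.5739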